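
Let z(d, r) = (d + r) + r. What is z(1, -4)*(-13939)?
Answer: 97573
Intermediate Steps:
z(d, r) = d + 2*r
z(1, -4)*(-13939) = (1 + 2*(-4))*(-13939) = (1 - 8)*(-13939) = -7*(-13939) = 97573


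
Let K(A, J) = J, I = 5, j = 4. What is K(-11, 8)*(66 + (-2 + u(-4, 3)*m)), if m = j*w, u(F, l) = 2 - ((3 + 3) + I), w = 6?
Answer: -1216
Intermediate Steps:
u(F, l) = -9 (u(F, l) = 2 - ((3 + 3) + 5) = 2 - (6 + 5) = 2 - 1*11 = 2 - 11 = -9)
m = 24 (m = 4*6 = 24)
K(-11, 8)*(66 + (-2 + u(-4, 3)*m)) = 8*(66 + (-2 - 9*24)) = 8*(66 + (-2 - 216)) = 8*(66 - 218) = 8*(-152) = -1216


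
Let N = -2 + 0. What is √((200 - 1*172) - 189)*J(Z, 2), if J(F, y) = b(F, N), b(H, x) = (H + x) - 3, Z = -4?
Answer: -9*I*√161 ≈ -114.2*I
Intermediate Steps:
N = -2
b(H, x) = -3 + H + x
J(F, y) = -5 + F (J(F, y) = -3 + F - 2 = -5 + F)
√((200 - 1*172) - 189)*J(Z, 2) = √((200 - 1*172) - 189)*(-5 - 4) = √((200 - 172) - 189)*(-9) = √(28 - 189)*(-9) = √(-161)*(-9) = (I*√161)*(-9) = -9*I*√161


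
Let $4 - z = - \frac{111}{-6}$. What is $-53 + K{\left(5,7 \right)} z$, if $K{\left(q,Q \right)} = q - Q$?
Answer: $-24$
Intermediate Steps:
$z = - \frac{29}{2}$ ($z = 4 - - \frac{111}{-6} = 4 - \left(-111\right) \left(- \frac{1}{6}\right) = 4 - \frac{37}{2} = - \frac{29}{2} \approx -14.5$)
$-53 + K{\left(5,7 \right)} z = -53 + \left(5 - 7\right) \left(- \frac{29}{2}\right) = -53 - -29 = -53 + 29 = -24$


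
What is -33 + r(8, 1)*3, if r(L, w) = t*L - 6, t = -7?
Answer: -219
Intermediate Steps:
r(L, w) = -6 - 7*L (r(L, w) = -7*L - 6 = -6 - 7*L)
-33 + r(8, 1)*3 = -33 + (-6 - 7*8)*3 = -33 + (-6 - 56)*3 = -33 - 62*3 = -33 - 186 = -219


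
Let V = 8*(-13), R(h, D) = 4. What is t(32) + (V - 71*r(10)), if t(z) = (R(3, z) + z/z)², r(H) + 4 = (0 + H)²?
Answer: -6895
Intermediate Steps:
r(H) = -4 + H² (r(H) = -4 + (0 + H)² = -4 + H²)
V = -104
t(z) = 25 (t(z) = (4 + z/z)² = (4 + 1)² = 5² = 25)
t(32) + (V - 71*r(10)) = 25 + (-104 - 71*(-4 + 10²)) = 25 + (-104 - 71*(-4 + 100)) = 25 + (-104 - 71*96) = 25 + (-104 - 6816) = 25 - 6920 = -6895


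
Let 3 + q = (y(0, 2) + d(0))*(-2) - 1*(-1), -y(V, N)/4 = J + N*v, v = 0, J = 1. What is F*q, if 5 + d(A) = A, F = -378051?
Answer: -6048816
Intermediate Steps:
d(A) = -5 + A
y(V, N) = -4 (y(V, N) = -4*(1 + N*0) = -4*(1 + 0) = -4*1 = -4)
q = 16 (q = -3 + ((-4 + (-5 + 0))*(-2) - 1*(-1)) = -3 + ((-4 - 5)*(-2) + 1) = -3 + (-9*(-2) + 1) = -3 + (18 + 1) = -3 + 19 = 16)
F*q = -378051*16 = -6048816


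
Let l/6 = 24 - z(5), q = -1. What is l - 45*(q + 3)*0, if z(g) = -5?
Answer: 174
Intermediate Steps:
l = 174 (l = 6*(24 - 1*(-5)) = 6*(24 + 5) = 6*29 = 174)
l - 45*(q + 3)*0 = 174 - 45*(-1 + 3)*0 = 174 - 90*0 = 174 - 45*0 = 174 + 0 = 174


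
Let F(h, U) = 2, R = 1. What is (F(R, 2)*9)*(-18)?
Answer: -324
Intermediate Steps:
(F(R, 2)*9)*(-18) = (2*9)*(-18) = 18*(-18) = -324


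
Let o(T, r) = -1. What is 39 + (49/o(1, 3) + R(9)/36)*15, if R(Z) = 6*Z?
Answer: -1347/2 ≈ -673.50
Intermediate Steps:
39 + (49/o(1, 3) + R(9)/36)*15 = 39 + (49/(-1) + (6*9)/36)*15 = 39 + (49*(-1) + 54*(1/36))*15 = 39 + (-49 + 3/2)*15 = 39 - 95/2*15 = 39 - 1425/2 = -1347/2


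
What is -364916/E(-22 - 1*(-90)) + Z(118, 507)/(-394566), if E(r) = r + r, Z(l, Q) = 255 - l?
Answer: -8998966568/3353811 ≈ -2683.2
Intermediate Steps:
E(r) = 2*r
-364916/E(-22 - 1*(-90)) + Z(118, 507)/(-394566) = -364916*1/(2*(-22 - 1*(-90))) + (255 - 1*118)/(-394566) = -364916*1/(2*(-22 + 90)) + (255 - 118)*(-1/394566) = -364916/(2*68) + 137*(-1/394566) = -364916/136 - 137/394566 = -364916*1/136 - 137/394566 = -91229/34 - 137/394566 = -8998966568/3353811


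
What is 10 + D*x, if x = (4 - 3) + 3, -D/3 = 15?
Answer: -170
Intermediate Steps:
D = -45 (D = -3*15 = -45)
x = 4 (x = 1 + 3 = 4)
10 + D*x = 10 - 45*4 = 10 - 180 = -170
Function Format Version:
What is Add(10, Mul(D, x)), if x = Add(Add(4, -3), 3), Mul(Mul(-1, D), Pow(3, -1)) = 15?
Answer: -170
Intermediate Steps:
D = -45 (D = Mul(-3, 15) = -45)
x = 4 (x = Add(1, 3) = 4)
Add(10, Mul(D, x)) = Add(10, Mul(-45, 4)) = Add(10, -180) = -170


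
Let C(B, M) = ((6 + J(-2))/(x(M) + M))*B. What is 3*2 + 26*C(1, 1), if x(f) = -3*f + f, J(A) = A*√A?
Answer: -150 + 52*I*√2 ≈ -150.0 + 73.539*I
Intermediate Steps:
J(A) = A^(3/2)
x(f) = -2*f
C(B, M) = -B*(6 - 2*I*√2)/M (C(B, M) = ((6 + (-2)^(3/2))/(-2*M + M))*B = ((6 - 2*I*√2)/((-M)))*B = ((6 - 2*I*√2)*(-1/M))*B = (-(6 - 2*I*√2)/M)*B = -B*(6 - 2*I*√2)/M)
3*2 + 26*C(1, 1) = 3*2 + 26*(2*1*(-3 + I*√2)/1) = 6 + 26*(2*1*1*(-3 + I*√2)) = 6 + 26*(-6 + 2*I*√2) = 6 + (-156 + 52*I*√2) = -150 + 52*I*√2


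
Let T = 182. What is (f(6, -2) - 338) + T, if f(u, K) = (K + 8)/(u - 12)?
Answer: -157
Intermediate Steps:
f(u, K) = (8 + K)/(-12 + u)
(f(6, -2) - 338) + T = ((8 - 2)/(-12 + 6) - 338) + 182 = (6/(-6) - 338) + 182 = (-⅙*6 - 338) + 182 = (-1 - 338) + 182 = -339 + 182 = -157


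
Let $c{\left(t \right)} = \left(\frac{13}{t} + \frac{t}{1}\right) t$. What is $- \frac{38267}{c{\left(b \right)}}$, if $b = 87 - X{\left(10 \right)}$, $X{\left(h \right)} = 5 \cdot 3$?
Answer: $- \frac{38267}{5197} \approx -7.3633$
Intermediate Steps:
$X{\left(h \right)} = 15$
$b = 72$ ($b = 87 - 15 = 72$)
$c{\left(t \right)} = t \left(t + \frac{13}{t}\right)$ ($c{\left(t \right)} = \left(\frac{13}{t} + t 1\right) t = \left(\frac{13}{t} + t\right) t = \left(t + \frac{13}{t}\right) t = t \left(t + \frac{13}{t}\right)$)
$- \frac{38267}{c{\left(b \right)}} = - \frac{38267}{13 + 72^{2}} = - \frac{38267}{13 + 5184} = - \frac{38267}{5197}$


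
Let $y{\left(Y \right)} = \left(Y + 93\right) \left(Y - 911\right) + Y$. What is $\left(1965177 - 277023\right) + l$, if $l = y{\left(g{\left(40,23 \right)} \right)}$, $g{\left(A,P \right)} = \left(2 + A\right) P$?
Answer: $1747365$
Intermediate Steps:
$g{\left(A,P \right)} = P \left(2 + A\right)$
$y{\left(Y \right)} = Y + \left(-911 + Y\right) \left(93 + Y\right)$ ($y{\left(Y \right)} = \left(93 + Y\right) \left(-911 + Y\right) + Y = \left(-911 + Y\right) \left(93 + Y\right) + Y = Y + \left(-911 + Y\right) \left(93 + Y\right)$)
$l = 59211$ ($l = -84723 + \left(23 \left(2 + 40\right)\right)^{2} - 817 \cdot 23 \left(2 + 40\right) = -84723 + \left(23 \cdot 42\right)^{2} - 817 \cdot 23 \cdot 42 = -84723 + 966^{2} - 789222 = -84723 + 933156 - 789222 = 59211$)
$\left(1965177 - 277023\right) + l = \left(1965177 - 277023\right) + 59211 = 1688154 + 59211 = 1747365$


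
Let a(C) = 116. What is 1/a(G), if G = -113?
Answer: 1/116 ≈ 0.0086207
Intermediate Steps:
1/a(G) = 1/116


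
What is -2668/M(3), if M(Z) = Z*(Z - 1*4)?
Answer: 2668/3 ≈ 889.33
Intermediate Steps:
M(Z) = Z*(-4 + Z) (M(Z) = Z*(Z - 4) = Z*(-4 + Z))
-2668/M(3) = -2668*1/(3*(-4 + 3)) = -2668/(3*(-1)) = -2668/(-3) = -2668*(-⅓) = 2668/3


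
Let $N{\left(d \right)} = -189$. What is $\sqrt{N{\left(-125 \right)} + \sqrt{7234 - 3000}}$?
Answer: $\sqrt{-189 + \sqrt{4234}} \approx 11.132 i$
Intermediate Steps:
$\sqrt{N{\left(-125 \right)} + \sqrt{7234 - 3000}} = \sqrt{-189 + \sqrt{7234 - 3000}} = \sqrt{-189 + \sqrt{4234}}$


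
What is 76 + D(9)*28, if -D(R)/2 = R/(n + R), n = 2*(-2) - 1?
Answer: -50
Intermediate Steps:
n = -5 (n = -4 - 1 = -5)
D(R) = -2*R/(-5 + R)
76 + D(9)*28 = 76 - 2*9/(-5 + 9)*28 = 76 - 2*9/4*28 = 76 - 2*9*¼*28 = 76 - 9/2*28 = 76 - 126 = -50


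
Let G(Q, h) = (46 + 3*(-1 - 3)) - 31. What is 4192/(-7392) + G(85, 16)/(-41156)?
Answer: -5392129/9507036 ≈ -0.56717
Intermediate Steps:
G(Q, h) = 3 (G(Q, h) = (46 + 3*(-4)) - 31 = (46 - 12) - 31 = 34 - 31 = 3)
4192/(-7392) + G(85, 16)/(-41156) = 4192/(-7392) + 3/(-41156) = 4192*(-1/7392) + 3*(-1/41156) = -131/231 - 3/41156 = -5392129/9507036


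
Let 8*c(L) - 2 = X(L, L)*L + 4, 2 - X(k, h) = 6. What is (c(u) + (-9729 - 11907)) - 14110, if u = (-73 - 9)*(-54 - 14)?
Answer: -154133/4 ≈ -38533.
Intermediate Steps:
u = 5576 (u = -82*(-68) = 5576)
X(k, h) = -4 (X(k, h) = 2 - 1*6 = 2 - 6 = -4)
c(L) = ¾ - L/2 (c(L) = ¼ + (-4*L + 4)/8 = ¼ + (4 - 4*L)/8 = ¼ + (½ - L/2) = ¾ - L/2)
(c(u) + (-9729 - 11907)) - 14110 = ((¾ - ½*5576) + (-9729 - 11907)) - 14110 = ((¾ - 2788) - 21636) - 14110 = (-11149/4 - 21636) - 14110 = -97693/4 - 14110 = -154133/4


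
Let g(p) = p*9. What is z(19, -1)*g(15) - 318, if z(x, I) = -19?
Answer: -2883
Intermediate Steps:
g(p) = 9*p
z(19, -1)*g(15) - 318 = -171*15 - 318 = -19*135 - 318 = -2565 - 318 = -2883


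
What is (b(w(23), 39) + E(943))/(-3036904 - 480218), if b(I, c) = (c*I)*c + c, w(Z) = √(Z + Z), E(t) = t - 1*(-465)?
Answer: -1447/3517122 - 507*√46/1172374 ≈ -0.0033445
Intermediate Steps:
E(t) = 465 + t (E(t) = t + 465 = 465 + t)
w(Z) = √2*√Z (w(Z) = √(2*Z) = √2*√Z)
b(I, c) = c + I*c² (b(I, c) = (I*c)*c + c = I*c² + c = c + I*c²)
(b(w(23), 39) + E(943))/(-3036904 - 480218) = (39*(1 + (√2*√23)*39) + (465 + 943))/(-3036904 - 480218) = (39*(1 + √46*39) + 1408)/(-3517122) = (39*(1 + 39*√46) + 1408)*(-1/3517122) = ((39 + 1521*√46) + 1408)*(-1/3517122) = (1447 + 1521*√46)*(-1/3517122) = -1447/3517122 - 507*√46/1172374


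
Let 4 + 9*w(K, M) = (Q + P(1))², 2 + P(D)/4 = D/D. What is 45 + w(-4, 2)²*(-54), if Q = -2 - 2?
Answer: -2355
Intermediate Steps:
P(D) = -4 (P(D) = -8 + 4*(D/D) = -8 + 4*1 = -8 + 4 = -4)
Q = -4
w(K, M) = 20/3 (w(K, M) = -4/9 + (-4 - 4)²/9 = -4/9 + (⅑)*(-8)² = -4/9 + (⅑)*64 = -4/9 + 64/9 = 20/3)
45 + w(-4, 2)²*(-54) = 45 + (20/3)²*(-54) = 45 + (400/9)*(-54) = 45 - 2400 = -2355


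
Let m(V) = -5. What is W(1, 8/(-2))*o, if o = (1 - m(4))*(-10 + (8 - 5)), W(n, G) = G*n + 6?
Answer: -84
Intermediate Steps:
W(n, G) = 6 + G*n
o = -42 (o = (1 - 1*(-5))*(-10 + (8 - 5)) = (1 + 5)*(-10 + 3) = 6*(-7) = -42)
W(1, 8/(-2))*o = (6 + (8/(-2))*1)*(-42) = (6 + (8*(-1/2))*1)*(-42) = (6 - 4*1)*(-42) = (6 - 4)*(-42) = 2*(-42) = -84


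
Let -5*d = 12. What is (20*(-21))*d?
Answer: 1008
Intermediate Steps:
d = -12/5 (d = -1/5*12 = -12/5 ≈ -2.4000)
(20*(-21))*d = (20*(-21))*(-12/5) = -420*(-12/5) = 1008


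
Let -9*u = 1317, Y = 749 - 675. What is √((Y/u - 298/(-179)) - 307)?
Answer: I*√1888559411423/78581 ≈ 17.488*I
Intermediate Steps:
Y = 74
u = -439/3 (u = -⅑*1317 = -439/3 ≈ -146.33)
√((Y/u - 298/(-179)) - 307) = √((74/(-439/3) - 298/(-179)) - 307) = √((74*(-3/439) - 298*(-1/179)) - 307) = √((-222/439 + 298/179) - 307) = √(91084/78581 - 307) = √(-24033283/78581) = I*√1888559411423/78581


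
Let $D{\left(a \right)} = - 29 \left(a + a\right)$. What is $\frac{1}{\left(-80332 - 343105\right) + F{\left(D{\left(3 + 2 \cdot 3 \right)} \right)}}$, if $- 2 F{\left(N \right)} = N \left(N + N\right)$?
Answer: $- \frac{1}{695921} \approx -1.4369 \cdot 10^{-6}$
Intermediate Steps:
$D{\left(a \right)} = - 58 a$ ($D{\left(a \right)} = - 29 \cdot 2 a = - 58 a$)
$F{\left(N \right)} = - N^{2}$ ($F{\left(N \right)} = - \frac{N \left(N + N\right)}{2} = - \frac{N 2 N}{2} = - \frac{2 N^{2}}{2} = - N^{2}$)
$\frac{1}{\left(-80332 - 343105\right) + F{\left(D{\left(3 + 2 \cdot 3 \right)} \right)}} = \frac{1}{\left(-80332 - 343105\right) - \left(- 58 \left(3 + 2 \cdot 3\right)\right)^{2}} = \frac{1}{-423437 - \left(- 58 \left(3 + 6\right)\right)^{2}} = \frac{1}{-423437 - \left(\left(-58\right) 9\right)^{2}} = \frac{1}{-423437 - \left(-522\right)^{2}} = \frac{1}{-423437 - 272484} = \frac{1}{-695921} = - \frac{1}{695921}$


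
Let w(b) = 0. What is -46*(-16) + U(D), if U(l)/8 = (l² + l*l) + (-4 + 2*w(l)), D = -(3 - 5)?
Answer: 768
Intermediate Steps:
D = 2 (D = -1*(-2) = 2)
U(l) = -32 + 16*l² (U(l) = 8*((l² + l*l) + (-4 + 2*0)) = 8*((l² + l²) + (-4 + 0)) = 8*(2*l² - 4) = 8*(-4 + 2*l²) = -32 + 16*l²)
-46*(-16) + U(D) = -46*(-16) + (-32 + 16*2²) = 736 + (-32 + 16*4) = 736 + (-32 + 64) = 736 + 32 = 768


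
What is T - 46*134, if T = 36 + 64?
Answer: -6064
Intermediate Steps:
T = 100
T - 46*134 = 100 - 46*134 = 100 - 6164 = -6064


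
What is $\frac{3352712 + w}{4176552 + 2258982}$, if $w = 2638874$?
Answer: $\frac{2995793}{3217767} \approx 0.93102$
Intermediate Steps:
$\frac{3352712 + w}{4176552 + 2258982} = \frac{3352712 + 2638874}{4176552 + 2258982} = \frac{5991586}{6435534} = 5991586 \cdot \frac{1}{6435534} = \frac{2995793}{3217767}$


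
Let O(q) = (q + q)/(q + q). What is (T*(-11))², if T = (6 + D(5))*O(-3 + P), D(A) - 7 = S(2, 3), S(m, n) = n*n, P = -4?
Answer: 58564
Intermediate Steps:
S(m, n) = n²
D(A) = 16 (D(A) = 7 + 3² = 7 + 9 = 16)
O(q) = 1 (O(q) = (2*q)/((2*q)) = (2*q)*(1/(2*q)) = 1)
T = 22 (T = (6 + 16)*1 = 22*1 = 22)
(T*(-11))² = (22*(-11))² = (-242)² = 58564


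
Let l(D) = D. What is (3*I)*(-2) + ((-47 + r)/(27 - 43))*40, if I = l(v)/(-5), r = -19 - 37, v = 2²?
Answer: 2623/10 ≈ 262.30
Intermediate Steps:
v = 4
r = -56
I = -⅘ (I = 4/(-5) = 4*(-⅕) = -⅘ ≈ -0.80000)
(3*I)*(-2) + ((-47 + r)/(27 - 43))*40 = (3*(-⅘))*(-2) + ((-47 - 56)/(27 - 43))*40 = -12/5*(-2) - 103/(-16)*40 = 24/5 - 103*(-1/16)*40 = 24/5 + (103/16)*40 = 24/5 + 515/2 = 2623/10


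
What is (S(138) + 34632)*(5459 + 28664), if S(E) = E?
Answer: 1186456710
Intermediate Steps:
(S(138) + 34632)*(5459 + 28664) = (138 + 34632)*(5459 + 28664) = 34770*34123 = 1186456710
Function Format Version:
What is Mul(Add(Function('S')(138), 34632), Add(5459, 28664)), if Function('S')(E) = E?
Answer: 1186456710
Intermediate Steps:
Mul(Add(Function('S')(138), 34632), Add(5459, 28664)) = Mul(Add(138, 34632), Add(5459, 28664)) = Mul(34770, 34123) = 1186456710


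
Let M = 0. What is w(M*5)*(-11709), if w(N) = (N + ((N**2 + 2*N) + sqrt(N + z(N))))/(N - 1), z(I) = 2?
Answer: 11709*sqrt(2) ≈ 16559.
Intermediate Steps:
w(N) = (N**2 + sqrt(2 + N) + 3*N)/(-1 + N) (w(N) = (N + ((N**2 + 2*N) + sqrt(N + 2)))/(N - 1) = (N + ((N**2 + 2*N) + sqrt(2 + N)))/(-1 + N) = (N + (N**2 + sqrt(2 + N) + 2*N))/(-1 + N) = (N**2 + sqrt(2 + N) + 3*N)/(-1 + N))
w(M*5)*(-11709) = (((0*5)**2 + sqrt(2 + 0*5) + 3*(0*5))/(-1 + 0*5))*(-11709) = ((0**2 + sqrt(2 + 0) + 3*0)/(-1 + 0))*(-11709) = ((0 + sqrt(2) + 0)/(-1))*(-11709) = -sqrt(2)*(-11709) = 11709*sqrt(2)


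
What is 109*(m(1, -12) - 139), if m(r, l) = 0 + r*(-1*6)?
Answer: -15805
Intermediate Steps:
m(r, l) = -6*r (m(r, l) = 0 + r*(-6) = 0 - 6*r = -6*r)
109*(m(1, -12) - 139) = 109*(-6*1 - 139) = 109*(-6 - 139) = 109*(-145) = -15805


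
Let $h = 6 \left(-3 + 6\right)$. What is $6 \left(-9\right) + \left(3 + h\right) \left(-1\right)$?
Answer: $-75$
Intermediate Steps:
$h = 18$ ($h = 6 \cdot 3 = 18$)
$6 \left(-9\right) + \left(3 + h\right) \left(-1\right) = 6 \left(-9\right) + \left(3 + 18\right) \left(-1\right) = -54 + 21 \left(-1\right) = -54 - 21 = -75$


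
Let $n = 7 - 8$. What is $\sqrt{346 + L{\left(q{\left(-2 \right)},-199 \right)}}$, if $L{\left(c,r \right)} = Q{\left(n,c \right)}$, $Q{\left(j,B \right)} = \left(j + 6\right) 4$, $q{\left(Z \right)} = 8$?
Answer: $\sqrt{366} \approx 19.131$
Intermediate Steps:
$n = -1$ ($n = 7 - 8 = -1$)
$Q{\left(j,B \right)} = 24 + 4 j$ ($Q{\left(j,B \right)} = \left(6 + j\right) 4 = 24 + 4 j$)
$L{\left(c,r \right)} = 20$ ($L{\left(c,r \right)} = 24 + 4 \left(-1\right) = 24 - 4 = 20$)
$\sqrt{346 + L{\left(q{\left(-2 \right)},-199 \right)}} = \sqrt{346 + 20} = \sqrt{366}$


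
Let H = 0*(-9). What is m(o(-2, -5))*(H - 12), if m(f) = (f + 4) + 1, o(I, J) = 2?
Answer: -84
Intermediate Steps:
H = 0
m(f) = 5 + f (m(f) = (4 + f) + 1 = 5 + f)
m(o(-2, -5))*(H - 12) = (5 + 2)*(0 - 12) = 7*(-12) = -84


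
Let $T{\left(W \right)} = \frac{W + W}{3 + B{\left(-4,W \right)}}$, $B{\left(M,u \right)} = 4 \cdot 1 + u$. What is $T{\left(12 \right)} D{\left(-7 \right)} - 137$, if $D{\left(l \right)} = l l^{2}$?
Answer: $- \frac{10835}{19} \approx -570.26$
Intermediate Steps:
$B{\left(M,u \right)} = 4 + u$
$T{\left(W \right)} = \frac{2 W}{7 + W}$ ($T{\left(W \right)} = \frac{W + W}{3 + \left(4 + W\right)} = \frac{2 W}{7 + W}$)
$D{\left(l \right)} = l^{3}$
$T{\left(12 \right)} D{\left(-7 \right)} - 137 = 2 \cdot 12 \frac{1}{7 + 12} \left(-7\right)^{3} - 137 = 2 \cdot 12 \cdot \frac{1}{19} \left(-343\right) - 137 = \frac{24}{19} \left(-343\right) - 137 = - \frac{8232}{19} - 137 = - \frac{10835}{19}$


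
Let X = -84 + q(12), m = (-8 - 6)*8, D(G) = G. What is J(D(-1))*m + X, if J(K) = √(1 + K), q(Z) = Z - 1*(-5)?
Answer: -67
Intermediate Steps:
q(Z) = 5 + Z (q(Z) = Z + 5 = 5 + Z)
m = -112 (m = -14*8 = -112)
X = -67 (X = -84 + (5 + 12) = -84 + 17 = -67)
J(D(-1))*m + X = √(1 - 1)*(-112) - 67 = √0*(-112) - 67 = 0*(-112) - 67 = 0 - 67 = -67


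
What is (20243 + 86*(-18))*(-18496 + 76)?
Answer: -344361900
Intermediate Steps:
(20243 + 86*(-18))*(-18496 + 76) = (20243 - 1548)*(-18420) = 18695*(-18420) = -344361900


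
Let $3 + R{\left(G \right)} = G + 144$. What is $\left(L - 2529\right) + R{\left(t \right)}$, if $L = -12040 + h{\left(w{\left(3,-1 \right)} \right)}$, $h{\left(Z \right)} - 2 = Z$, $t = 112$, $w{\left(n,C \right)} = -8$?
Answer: $-14322$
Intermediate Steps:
$h{\left(Z \right)} = 2 + Z$
$R{\left(G \right)} = 141 + G$ ($R{\left(G \right)} = -3 + \left(G + 144\right) = -3 + \left(144 + G\right) = 141 + G$)
$L = -12046$ ($L = -12040 + \left(2 - 8\right) = -12040 - 6 = -12046$)
$\left(L - 2529\right) + R{\left(t \right)} = \left(-12046 - 2529\right) + \left(141 + 112\right) = -14575 + 253 = -14322$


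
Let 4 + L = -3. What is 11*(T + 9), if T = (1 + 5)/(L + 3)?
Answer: 165/2 ≈ 82.500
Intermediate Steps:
L = -7 (L = -4 - 3 = -7)
T = -3/2 (T = (1 + 5)/(-7 + 3) = 6/(-4) = 6*(-¼) = -3/2 ≈ -1.5000)
11*(T + 9) = 11*(-3/2 + 9) = 11*(15/2) = 165/2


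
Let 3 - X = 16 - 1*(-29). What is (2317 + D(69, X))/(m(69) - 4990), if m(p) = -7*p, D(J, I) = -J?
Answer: -2248/5473 ≈ -0.41074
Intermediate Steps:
X = -42 (X = 3 - (16 - 1*(-29)) = 3 - (16 + 29) = 3 - 1*45 = 3 - 45 = -42)
(2317 + D(69, X))/(m(69) - 4990) = (2317 - 1*69)/(-7*69 - 4990) = (2317 - 69)/(-483 - 4990) = 2248/(-5473) = 2248*(-1/5473) = -2248/5473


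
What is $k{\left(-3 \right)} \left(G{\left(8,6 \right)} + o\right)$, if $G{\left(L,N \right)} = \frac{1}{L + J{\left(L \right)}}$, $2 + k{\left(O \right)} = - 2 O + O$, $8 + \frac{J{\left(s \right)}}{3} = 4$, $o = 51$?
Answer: $\frac{203}{4} \approx 50.75$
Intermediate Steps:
$J{\left(s \right)} = -12$ ($J{\left(s \right)} = -24 + 3 \cdot 4 = -24 + 12 = -12$)
$k{\left(O \right)} = -2 - O$ ($k{\left(O \right)} = -2 + \left(- 2 O + O\right) = -2 - O$)
$G{\left(L,N \right)} = \frac{1}{-12 + L}$ ($G{\left(L,N \right)} = \frac{1}{L - 12} = \frac{1}{-12 + L}$)
$k{\left(-3 \right)} \left(G{\left(8,6 \right)} + o\right) = \left(-2 - -3\right) \left(\frac{1}{-12 + 8} + 51\right) = \left(-2 + 3\right) \left(\frac{1}{-4} + 51\right) = 1 \left(- \frac{1}{4} + 51\right) = 1 \cdot \frac{203}{4} = \frac{203}{4}$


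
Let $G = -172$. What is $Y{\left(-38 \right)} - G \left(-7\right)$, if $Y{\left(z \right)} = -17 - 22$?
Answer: $-1243$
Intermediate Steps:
$Y{\left(z \right)} = -39$ ($Y{\left(z \right)} = -17 - 22 = -39$)
$Y{\left(-38 \right)} - G \left(-7\right) = -39 - \left(-172\right) \left(-7\right) = -39 - 1204 = -1243$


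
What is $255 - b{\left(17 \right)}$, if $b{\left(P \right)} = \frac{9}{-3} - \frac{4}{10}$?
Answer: $\frac{1292}{5} \approx 258.4$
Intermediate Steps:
$b{\left(P \right)} = - \frac{17}{5}$ ($b{\left(P \right)} = 9 \left(- \frac{1}{3}\right) - \frac{2}{5} = -3 - \frac{2}{5} = - \frac{17}{5}$)
$255 - b{\left(17 \right)} = 255 - - \frac{17}{5} = 255 + \frac{17}{5} = \frac{1292}{5}$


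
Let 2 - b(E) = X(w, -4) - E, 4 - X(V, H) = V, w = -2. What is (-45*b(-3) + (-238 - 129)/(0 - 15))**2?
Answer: 25928464/225 ≈ 1.1524e+5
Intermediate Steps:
X(V, H) = 4 - V
b(E) = -4 + E (b(E) = 2 - ((4 - 1*(-2)) - E) = 2 - ((4 + 2) - E) = 2 - (6 - E) = 2 + (-6 + E) = -4 + E)
(-45*b(-3) + (-238 - 129)/(0 - 15))**2 = (-45*(-4 - 3) + (-238 - 129)/(0 - 15))**2 = (-45*(-7) - 367/(-15))**2 = (315 - 367*(-1/15))**2 = (315 + 367/15)**2 = (5092/15)**2 = 25928464/225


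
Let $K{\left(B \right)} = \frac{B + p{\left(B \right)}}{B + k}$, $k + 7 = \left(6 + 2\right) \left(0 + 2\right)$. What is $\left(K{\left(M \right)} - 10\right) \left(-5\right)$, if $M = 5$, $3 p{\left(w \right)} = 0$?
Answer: $\frac{675}{14} \approx 48.214$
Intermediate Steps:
$p{\left(w \right)} = 0$ ($p{\left(w \right)} = \frac{1}{3} \cdot 0 = 0$)
$k = 9$ ($k = -7 + \left(6 + 2\right) \left(0 + 2\right) = -7 + 8 \cdot 2 = -7 + 16 = 9$)
$K{\left(B \right)} = \frac{B}{9 + B}$ ($K{\left(B \right)} = \frac{B + 0}{B + 9} = \frac{B}{9 + B}$)
$\left(K{\left(M \right)} - 10\right) \left(-5\right) = \left(\frac{5}{9 + 5} - 10\right) \left(-5\right) = \left(\frac{5}{14} - 10\right) \left(-5\right) = \left(- \frac{135}{14}\right) \left(-5\right) = \frac{675}{14}$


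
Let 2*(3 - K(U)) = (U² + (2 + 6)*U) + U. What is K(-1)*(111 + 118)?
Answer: 1603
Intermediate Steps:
K(U) = 3 - 9*U/2 - U²/2 (K(U) = 3 - ((U² + (2 + 6)*U) + U)/2 = 3 - ((U² + 8*U) + U)/2 = 3 - (U² + 9*U)/2 = 3 + (-9*U/2 - U²/2) = 3 - 9*U/2 - U²/2)
K(-1)*(111 + 118) = (3 - 9/2*(-1) - ½*(-1)²)*(111 + 118) = (3 + 9/2 - ½*1)*229 = (3 + 9/2 - ½)*229 = 7*229 = 1603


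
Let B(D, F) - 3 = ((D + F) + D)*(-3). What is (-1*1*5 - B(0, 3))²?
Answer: 1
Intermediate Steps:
B(D, F) = 3 - 6*D - 3*F (B(D, F) = 3 + ((D + F) + D)*(-3) = 3 + (F + 2*D)*(-3) = 3 + (-6*D - 3*F) = 3 - 6*D - 3*F)
(-1*1*5 - B(0, 3))² = (-1*1*5 - (3 - 6*0 - 3*3))² = (-1*5 - (3 + 0 - 9))² = (-5 - 1*(-6))² = (-5 + 6)² = 1² = 1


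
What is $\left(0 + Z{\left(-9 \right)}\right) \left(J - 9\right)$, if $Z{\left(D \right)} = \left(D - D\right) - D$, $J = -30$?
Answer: $-351$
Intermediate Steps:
$Z{\left(D \right)} = - D$ ($Z{\left(D \right)} = 0 - D = - D$)
$\left(0 + Z{\left(-9 \right)}\right) \left(J - 9\right) = \left(0 - -9\right) \left(-30 - 9\right) = \left(0 + 9\right) \left(-39\right) = 9 \left(-39\right) = -351$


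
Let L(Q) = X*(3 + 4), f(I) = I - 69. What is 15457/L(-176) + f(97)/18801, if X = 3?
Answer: 96869215/131607 ≈ 736.05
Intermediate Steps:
f(I) = -69 + I
L(Q) = 21 (L(Q) = 3*(3 + 4) = 3*7 = 21)
15457/L(-176) + f(97)/18801 = 15457/21 + (-69 + 97)/18801 = 15457*(1/21) + 28*(1/18801) = 15457/21 + 28/18801 = 96869215/131607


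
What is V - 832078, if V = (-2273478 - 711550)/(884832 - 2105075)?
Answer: -1015334369926/1220243 ≈ -8.3208e+5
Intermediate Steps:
V = 2985028/1220243 (V = -2985028/(-1220243) = -2985028*(-1/1220243) = 2985028/1220243 ≈ 2.4463)
V - 832078 = 2985028/1220243 - 832078 = -1015334369926/1220243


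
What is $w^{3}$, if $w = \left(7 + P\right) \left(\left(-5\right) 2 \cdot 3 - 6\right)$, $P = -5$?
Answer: $-373248$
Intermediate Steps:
$w = -72$ ($w = \left(7 - 5\right) \left(\left(-5\right) 2 \cdot 3 - 6\right) = 2 \left(\left(-10\right) 3 - 6\right) = 2 \left(-30 - 6\right) = 2 \left(-36\right) = -72$)
$w^{3} = \left(-72\right)^{3} = -373248$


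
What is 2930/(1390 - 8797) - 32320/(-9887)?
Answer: 210425330/73233009 ≈ 2.8734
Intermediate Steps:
2930/(1390 - 8797) - 32320/(-9887) = 2930/(-7407) - 32320*(-1/9887) = 2930*(-1/7407) + 32320/9887 = -2930/7407 + 32320/9887 = 210425330/73233009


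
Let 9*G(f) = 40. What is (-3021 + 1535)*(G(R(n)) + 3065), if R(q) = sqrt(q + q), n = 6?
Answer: -41050750/9 ≈ -4.5612e+6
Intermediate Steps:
R(q) = sqrt(2)*sqrt(q) (R(q) = sqrt(2*q) = sqrt(2)*sqrt(q))
G(f) = 40/9 (G(f) = (1/9)*40 = 40/9)
(-3021 + 1535)*(G(R(n)) + 3065) = (-3021 + 1535)*(40/9 + 3065) = -1486*27625/9 = -41050750/9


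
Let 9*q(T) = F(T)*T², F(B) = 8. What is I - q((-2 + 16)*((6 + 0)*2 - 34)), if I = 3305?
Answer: -729167/9 ≈ -81019.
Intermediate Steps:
q(T) = 8*T²/9 (q(T) = (8*T²)/9 = 8*T²/9)
I - q((-2 + 16)*((6 + 0)*2 - 34)) = 3305 - 8*((-2 + 16)*((6 + 0)*2 - 34))²/9 = 3305 - 8*(14*(6*2 - 34))²/9 = 3305 - 8*(14*(12 - 34))²/9 = 3305 - 8*(14*(-22))²/9 = 3305 - 8*(-308)²/9 = 3305 - 8*94864/9 = 3305 - 1*758912/9 = 3305 - 758912/9 = -729167/9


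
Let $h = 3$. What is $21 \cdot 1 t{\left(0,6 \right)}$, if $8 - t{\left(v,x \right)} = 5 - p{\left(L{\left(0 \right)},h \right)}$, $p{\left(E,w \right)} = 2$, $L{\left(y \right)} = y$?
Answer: $105$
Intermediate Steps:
$t{\left(v,x \right)} = 5$ ($t{\left(v,x \right)} = 8 - \left(5 - 2\right) = 8 - 3 = 5$)
$21 \cdot 1 t{\left(0,6 \right)} = 21 \cdot 1 \cdot 5 = 21 \cdot 5 = 105$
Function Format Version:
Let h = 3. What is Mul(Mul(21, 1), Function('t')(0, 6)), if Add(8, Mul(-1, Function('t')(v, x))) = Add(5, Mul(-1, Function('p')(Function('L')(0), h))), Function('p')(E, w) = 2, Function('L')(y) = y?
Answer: 105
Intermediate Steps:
Function('t')(v, x) = 5 (Function('t')(v, x) = Add(8, Mul(-1, Add(5, Mul(-1, 2)))) = Add(8, Mul(-1, Add(5, -2))) = Add(8, Mul(-1, 3)) = Add(8, -3) = 5)
Mul(Mul(21, 1), Function('t')(0, 6)) = Mul(Mul(21, 1), 5) = Mul(21, 5) = 105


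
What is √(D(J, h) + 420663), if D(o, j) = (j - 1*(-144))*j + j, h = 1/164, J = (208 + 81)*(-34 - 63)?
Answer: √11314175829/164 ≈ 648.59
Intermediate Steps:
J = -28033 (J = 289*(-97) = -28033)
h = 1/164 ≈ 0.0060976
D(o, j) = j + j*(144 + j) (D(o, j) = (j + 144)*j + j = (144 + j)*j + j = j*(144 + j) + j = j + j*(144 + j))
√(D(J, h) + 420663) = √((145 + 1/164)/164 + 420663) = √((1/164)*(23781/164) + 420663) = √(23781/26896 + 420663) = √(11314175829/26896) = √11314175829/164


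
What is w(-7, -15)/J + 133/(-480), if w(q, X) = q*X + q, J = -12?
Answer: -1351/160 ≈ -8.4438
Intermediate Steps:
w(q, X) = q + X*q (w(q, X) = X*q + q = q + X*q)
w(-7, -15)/J + 133/(-480) = -7*(1 - 15)/(-12) + 133/(-480) = -7*(-14)*(-1/12) + 133*(-1/480) = 98*(-1/12) - 133/480 = -49/6 - 133/480 = -1351/160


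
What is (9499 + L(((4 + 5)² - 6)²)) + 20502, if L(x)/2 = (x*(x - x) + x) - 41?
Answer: 41169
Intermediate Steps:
L(x) = -82 + 2*x (L(x) = 2*((x*(x - x) + x) - 41) = 2*((x*0 + x) - 41) = 2*((0 + x) - 41) = 2*(x - 41) = 2*(-41 + x) = -82 + 2*x)
(9499 + L(((4 + 5)² - 6)²)) + 20502 = (9499 + (-82 + 2*((4 + 5)² - 6)²)) + 20502 = (9499 + (-82 + 2*(9² - 6)²)) + 20502 = (9499 + (-82 + 2*(81 - 6)²)) + 20502 = (9499 + (-82 + 2*75²)) + 20502 = (9499 + (-82 + 2*5625)) + 20502 = (9499 + (-82 + 11250)) + 20502 = (9499 + 11168) + 20502 = 20667 + 20502 = 41169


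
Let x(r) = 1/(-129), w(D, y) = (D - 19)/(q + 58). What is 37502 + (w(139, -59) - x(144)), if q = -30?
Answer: 33868183/903 ≈ 37506.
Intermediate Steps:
w(D, y) = -19/28 + D/28 (w(D, y) = (D - 19)/(-30 + 58) = (-19 + D)/28 = (-19 + D)*(1/28) = -19/28 + D/28)
x(r) = -1/129
37502 + (w(139, -59) - x(144)) = 37502 + ((-19/28 + (1/28)*139) - 1*(-1/129)) = 37502 + ((-19/28 + 139/28) + 1/129) = 37502 + (30/7 + 1/129) = 37502 + 3877/903 = 33868183/903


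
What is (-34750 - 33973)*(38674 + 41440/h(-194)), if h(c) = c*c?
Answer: -25007889148798/9409 ≈ -2.6579e+9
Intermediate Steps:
h(c) = c²
(-34750 - 33973)*(38674 + 41440/h(-194)) = (-34750 - 33973)*(38674 + 41440/((-194)²)) = -68723*(38674 + 41440/37636) = -68723*(38674 + 41440*(1/37636)) = -68723*(38674 + 10360/9409) = -68723*363894026/9409 = -25007889148798/9409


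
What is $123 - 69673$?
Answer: $-69550$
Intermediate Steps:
$123 - 69673 = -69550$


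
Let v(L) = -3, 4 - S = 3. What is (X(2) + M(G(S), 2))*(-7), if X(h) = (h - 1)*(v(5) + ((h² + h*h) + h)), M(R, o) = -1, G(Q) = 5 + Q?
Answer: -42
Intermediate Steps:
S = 1 (S = 4 - 1*3 = 4 - 3 = 1)
X(h) = (-1 + h)*(-3 + h + 2*h²) (X(h) = (h - 1)*(-3 + ((h² + h*h) + h)) = (-1 + h)*(-3 + ((h² + h²) + h)) = (-1 + h)*(-3 + (2*h² + h)) = (-1 + h)*(-3 + (h + 2*h²)) = (-1 + h)*(-3 + h + 2*h²))
(X(2) + M(G(S), 2))*(-7) = ((3 - 1*2² - 4*2 + 2*2³) - 1)*(-7) = ((3 - 1*4 - 8 + 2*8) - 1)*(-7) = ((3 - 4 - 8 + 16) - 1)*(-7) = (7 - 1)*(-7) = 6*(-7) = -42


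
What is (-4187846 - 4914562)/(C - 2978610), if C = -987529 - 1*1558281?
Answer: 2275602/1381105 ≈ 1.6477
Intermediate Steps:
C = -2545810 (C = -987529 - 1558281 = -2545810)
(-4187846 - 4914562)/(C - 2978610) = (-4187846 - 4914562)/(-2545810 - 2978610) = -9102408/(-5524420) = -9102408*(-1/5524420) = 2275602/1381105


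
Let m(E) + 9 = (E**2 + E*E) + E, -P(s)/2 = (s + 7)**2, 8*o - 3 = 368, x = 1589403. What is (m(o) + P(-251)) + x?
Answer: 47189429/32 ≈ 1.4747e+6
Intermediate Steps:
o = 371/8 (o = 3/8 + (1/8)*368 = 3/8 + 46 = 371/8 ≈ 46.375)
P(s) = -2*(7 + s)**2 (P(s) = -2*(s + 7)**2 = -2*(7 + s)**2)
m(E) = -9 + E + 2*E**2 (m(E) = -9 + ((E**2 + E*E) + E) = -9 + ((E**2 + E**2) + E) = -9 + (2*E**2 + E) = -9 + (E + 2*E**2) = -9 + E + 2*E**2)
(m(o) + P(-251)) + x = ((-9 + 371/8 + 2*(371/8)**2) - 2*(7 - 251)**2) + 1589403 = ((-9 + 371/8 + 2*(137641/64)) - 2*(-244)**2) + 1589403 = ((-9 + 371/8 + 137641/32) - 2*59536) + 1589403 = (138837/32 - 119072) + 1589403 = -3671467/32 + 1589403 = 47189429/32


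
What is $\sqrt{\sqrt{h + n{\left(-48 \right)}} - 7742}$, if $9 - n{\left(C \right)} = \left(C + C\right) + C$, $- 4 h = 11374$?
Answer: $\frac{\sqrt{-30968 + 2 i \sqrt{10762}}}{2} \approx 0.29475 + 87.989 i$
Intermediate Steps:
$h = - \frac{5687}{2}$ ($h = \left(- \frac{1}{4}\right) 11374 = - \frac{5687}{2} \approx -2843.5$)
$n{\left(C \right)} = 9 - 3 C$ ($n{\left(C \right)} = 9 - \left(\left(C + C\right) + C\right) = 9 - \left(2 C + C\right) = 9 - 3 C$)
$\sqrt{\sqrt{h + n{\left(-48 \right)}} - 7742} = \sqrt{\sqrt{- \frac{5687}{2} + \left(9 - -144\right)} - 7742} = \sqrt{\sqrt{- \frac{5687}{2} + \left(9 + 144\right)} - 7742} = \sqrt{\sqrt{- \frac{5687}{2} + 153} - 7742} = \sqrt{\sqrt{- \frac{5381}{2}} - 7742} = \sqrt{\frac{i \sqrt{10762}}{2} - 7742} = \sqrt{-7742 + \frac{i \sqrt{10762}}{2}}$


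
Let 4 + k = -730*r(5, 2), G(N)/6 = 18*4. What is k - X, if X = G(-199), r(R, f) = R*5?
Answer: -18686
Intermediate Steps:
r(R, f) = 5*R
G(N) = 432 (G(N) = 6*(18*4) = 6*72 = 432)
X = 432
k = -18254 (k = -4 - 3650*5 = -4 - 730*25 = -4 - 18250 = -18254)
k - X = -18254 - 1*432 = -18254 - 432 = -18686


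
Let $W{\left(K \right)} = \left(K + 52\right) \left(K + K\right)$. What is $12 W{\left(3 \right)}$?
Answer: $3960$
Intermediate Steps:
$W{\left(K \right)} = 2 K \left(52 + K\right)$ ($W{\left(K \right)} = \left(52 + K\right) 2 K = 2 K \left(52 + K\right)$)
$12 W{\left(3 \right)} = 12 \cdot 2 \cdot 3 \left(52 + 3\right) = 12 \cdot 2 \cdot 3 \cdot 55 = 12 \cdot 330 = 3960$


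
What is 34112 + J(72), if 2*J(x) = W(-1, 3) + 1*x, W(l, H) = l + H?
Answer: 34149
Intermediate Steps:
W(l, H) = H + l
J(x) = 1 + x/2 (J(x) = ((3 - 1) + 1*x)/2 = (2 + x)/2 = 1 + x/2)
34112 + J(72) = 34112 + (1 + (½)*72) = 34112 + (1 + 36) = 34112 + 37 = 34149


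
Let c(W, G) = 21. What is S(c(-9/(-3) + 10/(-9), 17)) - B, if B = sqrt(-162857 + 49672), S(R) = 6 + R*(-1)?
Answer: -15 - I*sqrt(113185) ≈ -15.0 - 336.43*I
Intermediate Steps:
S(R) = 6 - R
B = I*sqrt(113185) (B = sqrt(-113185) = I*sqrt(113185) ≈ 336.43*I)
S(c(-9/(-3) + 10/(-9), 17)) - B = (6 - 1*21) - I*sqrt(113185) = (6 - 21) - I*sqrt(113185) = -15 - I*sqrt(113185)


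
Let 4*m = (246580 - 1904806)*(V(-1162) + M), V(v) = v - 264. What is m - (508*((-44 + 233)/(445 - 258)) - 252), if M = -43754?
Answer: 3502446870402/187 ≈ 1.8730e+10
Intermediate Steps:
V(v) = -264 + v
m = 18729662670 (m = ((246580 - 1904806)*((-264 - 1162) - 43754))/4 = (-1658226*(-1426 - 43754))/4 = (-1658226*(-45180))/4 = (¼)*74918650680 = 18729662670)
m - (508*((-44 + 233)/(445 - 258)) - 252) = 18729662670 - (508*((-44 + 233)/(445 - 258)) - 252) = 18729662670 - (508*(189/187) - 252) = 18729662670 - (96012/187 - 252) = 18729662670 - 1*48888/187 = 18729662670 - 48888/187 = 3502446870402/187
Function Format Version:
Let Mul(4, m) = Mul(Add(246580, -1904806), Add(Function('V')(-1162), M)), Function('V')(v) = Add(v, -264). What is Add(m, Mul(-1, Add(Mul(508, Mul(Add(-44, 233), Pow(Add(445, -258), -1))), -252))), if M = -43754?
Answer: Rational(3502446870402, 187) ≈ 1.8730e+10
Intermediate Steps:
Function('V')(v) = Add(-264, v)
m = 18729662670 (m = Mul(Rational(1, 4), Mul(Add(246580, -1904806), Add(Add(-264, -1162), -43754))) = Mul(Rational(1, 4), Mul(-1658226, Add(-1426, -43754))) = Mul(Rational(1, 4), Mul(-1658226, -45180)) = Mul(Rational(1, 4), 74918650680) = 18729662670)
Add(m, Mul(-1, Add(Mul(508, Mul(Add(-44, 233), Pow(Add(445, -258), -1))), -252))) = Add(18729662670, Mul(-1, Add(Mul(508, Mul(Add(-44, 233), Pow(Add(445, -258), -1))), -252))) = Add(18729662670, Mul(-1, Add(Mul(508, Mul(189, Pow(187, -1))), -252))) = Add(18729662670, Mul(-1, Add(Mul(508, Mul(189, Rational(1, 187))), -252))) = Add(18729662670, Mul(-1, Add(Mul(508, Rational(189, 187)), -252))) = Add(18729662670, Mul(-1, Add(Rational(96012, 187), -252))) = Add(18729662670, Mul(-1, Rational(48888, 187))) = Add(18729662670, Rational(-48888, 187)) = Rational(3502446870402, 187)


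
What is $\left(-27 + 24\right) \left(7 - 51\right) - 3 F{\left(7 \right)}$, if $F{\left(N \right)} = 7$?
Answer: $111$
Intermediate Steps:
$\left(-27 + 24\right) \left(7 - 51\right) - 3 F{\left(7 \right)} = \left(-27 + 24\right) \left(7 - 51\right) - 21 = \left(-3\right) \left(-44\right) - 21 = 132 - 21 = 111$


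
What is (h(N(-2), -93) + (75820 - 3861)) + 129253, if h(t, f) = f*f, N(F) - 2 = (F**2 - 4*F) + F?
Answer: 209861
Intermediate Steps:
N(F) = 2 + F**2 - 3*F (N(F) = 2 + ((F**2 - 4*F) + F) = 2 + (F**2 - 3*F) = 2 + F**2 - 3*F)
h(t, f) = f**2
(h(N(-2), -93) + (75820 - 3861)) + 129253 = ((-93)**2 + (75820 - 3861)) + 129253 = (8649 + 71959) + 129253 = 80608 + 129253 = 209861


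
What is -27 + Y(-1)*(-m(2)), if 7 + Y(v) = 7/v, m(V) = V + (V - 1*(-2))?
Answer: 57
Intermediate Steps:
m(V) = 2 + 2*V (m(V) = V + (V + 2) = V + (2 + V) = 2 + 2*V)
Y(v) = -7 + 7/v
-27 + Y(-1)*(-m(2)) = -27 + (-7 + 7/(-1))*(-(2 + 2*2)) = -27 + (-7 + 7*(-1))*(-(2 + 4)) = -27 + (-7 - 7)*(-1*6) = -27 - 14*(-6) = -27 + 84 = 57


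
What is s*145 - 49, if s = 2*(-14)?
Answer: -4109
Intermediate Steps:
s = -28
s*145 - 49 = -28*145 - 49 = -4060 - 49 = -4109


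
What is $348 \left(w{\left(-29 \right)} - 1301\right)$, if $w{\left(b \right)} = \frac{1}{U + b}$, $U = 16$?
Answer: $- \frac{5886072}{13} \approx -4.5278 \cdot 10^{5}$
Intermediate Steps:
$w{\left(b \right)} = \frac{1}{16 + b}$
$348 \left(w{\left(-29 \right)} - 1301\right) = 348 \left(\frac{1}{16 - 29} - 1301\right) = 348 \left(\frac{1}{-13} - 1301\right) = 348 \left(- \frac{1}{13} - 1301\right) = 348 \left(- \frac{16914}{13}\right) = - \frac{5886072}{13}$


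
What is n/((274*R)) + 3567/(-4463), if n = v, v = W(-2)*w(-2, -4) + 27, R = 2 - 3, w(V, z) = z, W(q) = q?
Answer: -1133563/1222862 ≈ -0.92698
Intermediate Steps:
R = -1
v = 35 (v = -2*(-4) + 27 = 8 + 27 = 35)
n = 35
n/((274*R)) + 3567/(-4463) = 35/((274*(-1))) + 3567/(-4463) = 35/(-274) + 3567*(-1/4463) = 35*(-1/274) - 3567/4463 = -35/274 - 3567/4463 = -1133563/1222862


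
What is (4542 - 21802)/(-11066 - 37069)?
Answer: 3452/9627 ≈ 0.35857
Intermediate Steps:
(4542 - 21802)/(-11066 - 37069) = -17260/(-48135) = -17260*(-1/48135) = 3452/9627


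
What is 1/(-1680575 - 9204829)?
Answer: -1/10885404 ≈ -9.1866e-8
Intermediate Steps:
1/(-1680575 - 9204829) = 1/(-10885404) = -1/10885404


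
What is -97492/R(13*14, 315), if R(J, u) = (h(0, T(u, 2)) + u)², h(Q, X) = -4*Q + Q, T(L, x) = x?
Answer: -97492/99225 ≈ -0.98253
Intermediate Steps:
h(Q, X) = -3*Q
R(J, u) = u² (R(J, u) = (-3*0 + u)² = (0 + u)² = u²)
-97492/R(13*14, 315) = -97492/(315²) = -97492/99225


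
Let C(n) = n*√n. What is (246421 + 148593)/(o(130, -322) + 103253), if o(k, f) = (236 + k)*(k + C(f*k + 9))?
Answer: 59581146662/9819281048584633645 + 6050613514524*I*√41851/9819281048584633645 ≈ 6.0678e-9 + 0.00012606*I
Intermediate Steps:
C(n) = n^(3/2)
o(k, f) = (236 + k)*(k + (9 + f*k)^(3/2)) (o(k, f) = (236 + k)*(k + (f*k + 9)^(3/2)) = (236 + k)*(k + (9 + f*k)^(3/2)))
(246421 + 148593)/(o(130, -322) + 103253) = (246421 + 148593)/((130² + 236*130 + 236*(9 - 322*130)^(3/2) + 130*(9 - 322*130)^(3/2)) + 103253) = 395014/((16900 + 30680 + 236*(9 - 41860)^(3/2) + 130*(9 - 41860)^(3/2)) + 103253) = 395014/((16900 + 30680 + 236*(-41851)^(3/2) + 130*(-41851)^(3/2)) + 103253) = 395014/((16900 + 30680 + 236*(-41851*I*√41851) + 130*(-41851*I*√41851)) + 103253) = 395014/((16900 + 30680 - 9876836*I*√41851 - 5440630*I*√41851) + 103253) = 395014/((47580 - 15317466*I*√41851) + 103253) = 395014/(150833 - 15317466*I*√41851)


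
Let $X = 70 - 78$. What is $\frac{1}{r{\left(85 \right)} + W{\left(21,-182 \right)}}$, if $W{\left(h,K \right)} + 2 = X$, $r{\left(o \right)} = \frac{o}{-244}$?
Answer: $- \frac{244}{2525} \approx -0.096634$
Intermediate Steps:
$r{\left(o \right)} = - \frac{o}{244}$ ($r{\left(o \right)} = o \left(- \frac{1}{244}\right) = - \frac{o}{244}$)
$X = -8$
$W{\left(h,K \right)} = -10$ ($W{\left(h,K \right)} = -2 - 8 = -10$)
$\frac{1}{r{\left(85 \right)} + W{\left(21,-182 \right)}} = \frac{1}{\left(- \frac{1}{244}\right) 85 - 10} = \frac{1}{- \frac{85}{244} - 10} = \frac{1}{- \frac{2525}{244}} = - \frac{244}{2525}$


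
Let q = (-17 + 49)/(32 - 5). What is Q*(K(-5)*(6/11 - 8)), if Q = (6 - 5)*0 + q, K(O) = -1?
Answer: 2624/297 ≈ 8.8350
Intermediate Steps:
q = 32/27 ≈ 1.1852
Q = 32/27 (Q = (6 - 5)*0 + 32/27 = 1*0 + 32/27 = 0 + 32/27 = 32/27 ≈ 1.1852)
Q*(K(-5)*(6/11 - 8)) = 32*(-(6/11 - 8))/27 = 32*(-1*(-82/11))/27 = (32/27)*(82/11) = 2624/297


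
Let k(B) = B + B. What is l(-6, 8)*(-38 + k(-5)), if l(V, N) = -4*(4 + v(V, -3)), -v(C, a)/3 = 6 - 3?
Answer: -960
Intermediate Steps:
v(C, a) = -9 (v(C, a) = -3*(6 - 3) = -3*3 = -9)
k(B) = 2*B
l(V, N) = 20 (l(V, N) = -4*(4 - 9) = -4*(-5) = 20)
l(-6, 8)*(-38 + k(-5)) = 20*(-38 + 2*(-5)) = 20*(-38 - 10) = 20*(-48) = -960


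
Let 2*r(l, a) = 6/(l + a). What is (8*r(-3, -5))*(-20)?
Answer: 60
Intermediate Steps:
r(l, a) = 3/(a + l) (r(l, a) = (6/(l + a))/2 = (6/(a + l))/2 = 3/(a + l))
(8*r(-3, -5))*(-20) = (8*(3/(-5 - 3)))*(-20) = (8*(3/(-8)))*(-20) = (8*(3*(-⅛)))*(-20) = (8*(-3/8))*(-20) = -3*(-20) = 60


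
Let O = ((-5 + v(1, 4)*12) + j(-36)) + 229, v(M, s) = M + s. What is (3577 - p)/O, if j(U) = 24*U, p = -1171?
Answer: -1187/145 ≈ -8.1862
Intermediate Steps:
O = -580 (O = ((-5 + (1 + 4)*12) + 24*(-36)) + 229 = ((-5 + 5*12) - 864) + 229 = ((-5 + 60) - 864) + 229 = (55 - 864) + 229 = -809 + 229 = -580)
(3577 - p)/O = (3577 - 1*(-1171))/(-580) = (3577 + 1171)*(-1/580) = 4748*(-1/580) = -1187/145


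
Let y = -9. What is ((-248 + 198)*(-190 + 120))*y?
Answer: -31500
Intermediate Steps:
((-248 + 198)*(-190 + 120))*y = ((-248 + 198)*(-190 + 120))*(-9) = -50*(-70)*(-9) = 3500*(-9) = -31500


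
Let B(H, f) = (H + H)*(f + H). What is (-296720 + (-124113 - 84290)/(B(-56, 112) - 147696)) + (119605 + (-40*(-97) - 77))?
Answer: -26684293613/153968 ≈ -1.7331e+5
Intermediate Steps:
B(H, f) = 2*H*(H + f) (B(H, f) = (2*H)*(H + f) = 2*H*(H + f))
(-296720 + (-124113 - 84290)/(B(-56, 112) - 147696)) + (119605 + (-40*(-97) - 77)) = (-296720 + (-124113 - 84290)/(2*(-56)*(-56 + 112) - 147696)) + (119605 + (-40*(-97) - 77)) = (-296720 - 208403/(2*(-56)*56 - 147696)) + (119605 + (3880 - 77)) = (-296720 - 208403/(-6272 - 147696)) + (119605 + 3803) = (-296720 - 208403/(-153968)) + 123408 = (-296720 - 208403*(-1/153968)) + 123408 = (-296720 + 208403/153968) + 123408 = -45685176557/153968 + 123408 = -26684293613/153968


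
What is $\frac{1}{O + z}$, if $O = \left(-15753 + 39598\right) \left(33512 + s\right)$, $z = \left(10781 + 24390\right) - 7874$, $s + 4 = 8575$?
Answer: $\frac{1}{1003496432} \approx 9.9651 \cdot 10^{-10}$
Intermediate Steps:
$s = 8571$ ($s = -4 + 8575 = 8571$)
$z = 27297$ ($z = 35171 - 7874 = 27297$)
$O = 1003469135$ ($O = \left(-15753 + 39598\right) \left(33512 + 8571\right) = 23845 \cdot 42083 = 1003469135$)
$\frac{1}{O + z} = \frac{1}{1003469135 + 27297} = \frac{1}{1003496432}$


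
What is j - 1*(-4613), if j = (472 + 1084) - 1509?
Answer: 4660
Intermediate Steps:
j = 47 (j = 1556 - 1509 = 47)
j - 1*(-4613) = 47 - 1*(-4613) = 47 + 4613 = 4660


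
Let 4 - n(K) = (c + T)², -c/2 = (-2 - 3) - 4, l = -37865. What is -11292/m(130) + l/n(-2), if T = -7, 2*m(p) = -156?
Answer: 54803/117 ≈ 468.40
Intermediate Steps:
m(p) = -78 (m(p) = (½)*(-156) = -78)
c = 18 (c = -2*((-2 - 3) - 4) = -2*(-5 - 4) = -2*(-9) = 18)
n(K) = -117 (n(K) = 4 - (18 - 7)² = 4 - 1*11² = 4 - 1*121 = 4 - 121 = -117)
-11292/m(130) + l/n(-2) = -11292/(-78) - 37865/(-117) = -11292*(-1/78) - 37865*(-1/117) = 1882/13 + 37865/117 = 54803/117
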